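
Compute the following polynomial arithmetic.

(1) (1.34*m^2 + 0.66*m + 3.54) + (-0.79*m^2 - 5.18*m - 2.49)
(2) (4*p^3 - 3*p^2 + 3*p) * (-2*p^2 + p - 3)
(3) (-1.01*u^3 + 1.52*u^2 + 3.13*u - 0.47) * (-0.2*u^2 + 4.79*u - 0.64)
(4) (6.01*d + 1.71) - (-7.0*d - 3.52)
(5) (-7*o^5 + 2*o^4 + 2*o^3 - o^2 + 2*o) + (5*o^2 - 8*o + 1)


(1) = 0.55*m^2 - 4.52*m + 1.05
(2) = -8*p^5 + 10*p^4 - 21*p^3 + 12*p^2 - 9*p
(3) = 0.202*u^5 - 5.1419*u^4 + 7.3012*u^3 + 14.1139*u^2 - 4.2545*u + 0.3008
(4) = 13.01*d + 5.23
(5) = -7*o^5 + 2*o^4 + 2*o^3 + 4*o^2 - 6*o + 1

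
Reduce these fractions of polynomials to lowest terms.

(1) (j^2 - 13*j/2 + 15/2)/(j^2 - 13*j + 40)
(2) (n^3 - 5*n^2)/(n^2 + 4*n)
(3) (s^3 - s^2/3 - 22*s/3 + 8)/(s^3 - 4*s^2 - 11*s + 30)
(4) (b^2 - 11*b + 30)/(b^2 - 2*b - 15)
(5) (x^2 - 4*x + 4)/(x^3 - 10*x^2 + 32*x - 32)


(1) = (2*j - 3)/(2*j - 16)
(2) = (n^2 - 5*n)/(n + 4)
(3) = (3*s - 4)/(3*s - 15)
(4) = (b - 6)/(b + 3)
(5) = (x - 2)/(x^2 - 8*x + 16)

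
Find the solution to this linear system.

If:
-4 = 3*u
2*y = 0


Then:
u = -4/3
y = 0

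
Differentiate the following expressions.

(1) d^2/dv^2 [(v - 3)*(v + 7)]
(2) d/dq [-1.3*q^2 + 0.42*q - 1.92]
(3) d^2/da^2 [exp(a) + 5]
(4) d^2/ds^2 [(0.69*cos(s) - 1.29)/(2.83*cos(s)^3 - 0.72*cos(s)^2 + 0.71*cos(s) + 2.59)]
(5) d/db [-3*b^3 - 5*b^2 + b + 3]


(1) = 2
(2) = 0.42 - 2.6*q
(3) = exp(a)
(4) = (((0.69*cos(s) - 1.29)*(2.8325*cos(s) - 1.44*cos(2*s) + 6.3675*cos(3*s)) + (-11.7162*cos(s)^2 + 1.9872*cos(s) - 0.9798)*sin(s)^2)*(2.83*cos(s)^3 - 0.72*cos(s)^2 + 0.71*cos(s) + 2.59) + (116.8032*cos(s) - 218.3712)*(0.922826087*sin(s)^2 + 0.1565217391*cos(s) - 1.0)^2*sin(s)^2 - 0.69*(2.83*cos(s)^3 - 0.72*cos(s)^2 + 0.71*cos(s) + 2.59)^2*cos(s))/(2.83*cos(s)^3 - 0.72*cos(s)^2 + 0.71*cos(s) + 2.59)^3
(5) = -9*b^2 - 10*b + 1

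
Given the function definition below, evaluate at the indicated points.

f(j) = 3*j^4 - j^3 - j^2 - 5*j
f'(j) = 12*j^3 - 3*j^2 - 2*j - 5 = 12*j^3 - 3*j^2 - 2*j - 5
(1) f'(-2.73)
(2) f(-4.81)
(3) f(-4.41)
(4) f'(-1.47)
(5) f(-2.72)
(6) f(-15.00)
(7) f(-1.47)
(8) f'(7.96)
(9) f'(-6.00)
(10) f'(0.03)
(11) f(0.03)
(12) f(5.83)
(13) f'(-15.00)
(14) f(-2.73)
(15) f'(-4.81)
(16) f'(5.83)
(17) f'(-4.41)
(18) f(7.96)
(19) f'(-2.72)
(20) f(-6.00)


(1) = -266.06
(2) = 1718.04
(3) = 1223.05
(4) = -46.66
(5) = 190.53
(6) = 155100.00
(7) = 22.37
(8) = 5841.30
(9) = -2693.00
(10) = -5.06
(11) = -0.15
(12) = 3204.44
(13) = -41150.00
(14) = 193.18
(15) = -1400.20
(16) = 2259.24
(17) = -1083.72
(18) = 11436.56
(19) = -263.24
(20) = 4098.00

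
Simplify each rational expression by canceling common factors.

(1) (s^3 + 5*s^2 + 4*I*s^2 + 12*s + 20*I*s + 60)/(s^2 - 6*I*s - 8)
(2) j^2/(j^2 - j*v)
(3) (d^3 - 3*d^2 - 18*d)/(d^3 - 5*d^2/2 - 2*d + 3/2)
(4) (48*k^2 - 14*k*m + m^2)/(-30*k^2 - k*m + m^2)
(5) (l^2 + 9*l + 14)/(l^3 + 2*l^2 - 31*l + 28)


(1) = (s^2 + s*(5 + 6*I) + 30*I)/(s - 4*I)
(2) = -j/(-j + v)
(3) = (2*d^3 - 6*d^2 - 36*d)/(2*d^3 - 5*d^2 - 4*d + 3)
(4) = (-8*k + m)/(5*k + m)
(5) = (l + 2)/(l^2 - 5*l + 4)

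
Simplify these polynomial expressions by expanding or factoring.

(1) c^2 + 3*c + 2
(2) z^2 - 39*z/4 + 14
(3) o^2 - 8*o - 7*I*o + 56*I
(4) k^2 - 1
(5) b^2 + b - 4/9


(1) = (c + 1)*(c + 2)
(2) = (z - 8)*(z - 7/4)
(3) = (o - 8)*(o - 7*I)
(4) = (k - 1)*(k + 1)
(5) = (b - 1/3)*(b + 4/3)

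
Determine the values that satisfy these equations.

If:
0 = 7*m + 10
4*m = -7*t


Then:
m = -10/7
t = 40/49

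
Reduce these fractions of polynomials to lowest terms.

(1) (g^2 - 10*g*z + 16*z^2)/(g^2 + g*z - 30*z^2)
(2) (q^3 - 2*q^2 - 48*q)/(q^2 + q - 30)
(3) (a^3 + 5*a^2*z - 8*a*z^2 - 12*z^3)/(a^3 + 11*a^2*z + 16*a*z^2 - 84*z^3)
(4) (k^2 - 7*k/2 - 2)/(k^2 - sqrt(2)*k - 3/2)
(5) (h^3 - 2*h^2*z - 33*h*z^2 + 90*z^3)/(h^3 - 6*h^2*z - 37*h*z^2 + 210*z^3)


(1) = (-g^2 + 10*g*z - 16*z^2)/(-g^2 - g*z + 30*z^2)
(2) = (q^2 - 8*q)/(q - 5)
(3) = (a + z)/(a + 7*z)
(4) = (4*k^2 - 14*k - 8)/(4*k^2 - 4*sqrt(2)*k - 6)
(5) = (-h + 3*z)/(-h + 7*z)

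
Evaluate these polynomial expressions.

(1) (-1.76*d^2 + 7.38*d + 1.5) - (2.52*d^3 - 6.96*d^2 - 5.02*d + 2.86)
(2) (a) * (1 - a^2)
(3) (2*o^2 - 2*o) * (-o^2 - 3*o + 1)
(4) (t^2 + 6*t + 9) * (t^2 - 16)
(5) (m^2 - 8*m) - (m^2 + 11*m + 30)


(1) = -2.52*d^3 + 5.2*d^2 + 12.4*d - 1.36
(2) = -a^3 + a
(3) = -2*o^4 - 4*o^3 + 8*o^2 - 2*o
(4) = t^4 + 6*t^3 - 7*t^2 - 96*t - 144
(5) = -19*m - 30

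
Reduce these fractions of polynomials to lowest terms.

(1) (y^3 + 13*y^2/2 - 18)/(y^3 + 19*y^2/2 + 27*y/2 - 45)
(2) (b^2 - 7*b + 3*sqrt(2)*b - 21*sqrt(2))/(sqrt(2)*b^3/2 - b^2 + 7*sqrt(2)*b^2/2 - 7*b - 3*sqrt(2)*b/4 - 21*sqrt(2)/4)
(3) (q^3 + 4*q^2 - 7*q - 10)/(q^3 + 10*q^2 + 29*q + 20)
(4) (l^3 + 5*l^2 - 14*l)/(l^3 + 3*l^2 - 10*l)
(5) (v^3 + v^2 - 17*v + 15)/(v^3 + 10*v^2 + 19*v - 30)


(1) = (y + 2)/(y + 5)
(2) = (4*b^2 + b*(-28 + 12*sqrt(2)) - 84*sqrt(2))/(2*sqrt(2)*b^3 + b^2*(-4 + 14*sqrt(2)) + b*(-28 - 3*sqrt(2)) - 21*sqrt(2))
(3) = (q - 2)/(q + 4)
(4) = (l + 7)/(l + 5)
(5) = (v - 3)/(v + 6)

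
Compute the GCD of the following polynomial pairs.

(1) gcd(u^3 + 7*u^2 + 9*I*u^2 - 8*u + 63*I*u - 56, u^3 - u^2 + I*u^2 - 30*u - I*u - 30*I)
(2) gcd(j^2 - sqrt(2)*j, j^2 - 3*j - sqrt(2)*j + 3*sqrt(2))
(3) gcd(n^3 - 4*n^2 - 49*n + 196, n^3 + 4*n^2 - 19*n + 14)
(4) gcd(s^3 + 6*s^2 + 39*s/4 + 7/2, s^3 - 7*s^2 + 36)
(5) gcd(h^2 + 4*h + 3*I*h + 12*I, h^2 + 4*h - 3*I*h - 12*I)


(1) = u + I
(2) = j - sqrt(2)
(3) = n + 7
(4) = s + 2
(5) = h + 4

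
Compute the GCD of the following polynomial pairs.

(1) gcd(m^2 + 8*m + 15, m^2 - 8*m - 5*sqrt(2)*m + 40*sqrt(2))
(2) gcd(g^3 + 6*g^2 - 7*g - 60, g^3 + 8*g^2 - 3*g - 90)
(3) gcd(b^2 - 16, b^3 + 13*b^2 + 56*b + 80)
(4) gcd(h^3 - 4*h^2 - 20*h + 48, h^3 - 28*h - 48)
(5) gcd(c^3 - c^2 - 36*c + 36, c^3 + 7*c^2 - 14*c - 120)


(1) = 1
(2) = gcd((g - 3)*(g + 4)*(g + 5), (g - 3)*(g + 5)*(g + 6)) = g^2 + 2*g - 15
(3) = b + 4
(4) = gcd((h - 6)*(h - 2)*(h + 4), (h - 6)*(h + 2)*(h + 4)) = h^2 - 2*h - 24
(5) = gcd((c - 6)*(c - 1)*(c + 6), (c - 4)*(c + 5)*(c + 6)) = c + 6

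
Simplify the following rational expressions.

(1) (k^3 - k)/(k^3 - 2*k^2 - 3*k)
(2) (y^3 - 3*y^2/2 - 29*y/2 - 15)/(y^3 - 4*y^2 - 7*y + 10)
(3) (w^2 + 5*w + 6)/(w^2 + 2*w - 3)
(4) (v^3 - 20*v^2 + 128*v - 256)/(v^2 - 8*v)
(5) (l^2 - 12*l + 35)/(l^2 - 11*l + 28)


(1) = (k - 1)/(k - 3)
(2) = (2*y + 3)/(2*y - 2)
(3) = (w + 2)/(w - 1)
(4) = (v^2 - 12*v + 32)/v
(5) = (l - 5)/(l - 4)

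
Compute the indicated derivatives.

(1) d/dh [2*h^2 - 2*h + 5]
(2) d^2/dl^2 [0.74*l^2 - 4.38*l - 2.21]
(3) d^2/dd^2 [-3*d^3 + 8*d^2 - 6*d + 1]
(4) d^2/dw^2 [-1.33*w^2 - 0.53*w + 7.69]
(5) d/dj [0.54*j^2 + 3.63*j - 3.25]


(1) = 4*h - 2
(2) = 1.48000000000000
(3) = 16 - 18*d
(4) = -2.66000000000000
(5) = 1.08*j + 3.63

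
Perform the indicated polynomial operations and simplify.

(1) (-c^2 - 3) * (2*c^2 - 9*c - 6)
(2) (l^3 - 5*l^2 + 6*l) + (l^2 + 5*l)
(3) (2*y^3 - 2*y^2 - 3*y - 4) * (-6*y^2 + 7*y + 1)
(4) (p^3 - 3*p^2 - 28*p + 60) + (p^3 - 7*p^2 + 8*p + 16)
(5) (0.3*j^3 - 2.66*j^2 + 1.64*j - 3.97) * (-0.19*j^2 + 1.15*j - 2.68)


(1) = -2*c^4 + 9*c^3 + 27*c + 18
(2) = l^3 - 4*l^2 + 11*l
(3) = -12*y^5 + 26*y^4 + 6*y^3 + y^2 - 31*y - 4
(4) = 2*p^3 - 10*p^2 - 20*p + 76
(5) = -0.057*j^5 + 0.8504*j^4 - 4.1746*j^3 + 9.7691*j^2 - 8.9607*j + 10.6396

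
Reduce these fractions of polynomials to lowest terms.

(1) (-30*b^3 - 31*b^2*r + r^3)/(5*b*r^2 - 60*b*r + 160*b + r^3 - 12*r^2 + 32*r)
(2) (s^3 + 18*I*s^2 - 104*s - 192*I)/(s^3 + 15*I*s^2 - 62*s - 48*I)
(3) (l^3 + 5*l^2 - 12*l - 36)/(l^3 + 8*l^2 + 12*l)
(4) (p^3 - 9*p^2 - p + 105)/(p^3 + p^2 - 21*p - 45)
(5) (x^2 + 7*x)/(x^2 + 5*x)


(1) = (-6*b^2 - 5*b*r + r^2)/(r^2 - 12*r + 32)
(2) = (s + 4*I)/(s + I)
(3) = (l - 3)/l
(4) = (p - 7)/(p + 3)
(5) = (x + 7)/(x + 5)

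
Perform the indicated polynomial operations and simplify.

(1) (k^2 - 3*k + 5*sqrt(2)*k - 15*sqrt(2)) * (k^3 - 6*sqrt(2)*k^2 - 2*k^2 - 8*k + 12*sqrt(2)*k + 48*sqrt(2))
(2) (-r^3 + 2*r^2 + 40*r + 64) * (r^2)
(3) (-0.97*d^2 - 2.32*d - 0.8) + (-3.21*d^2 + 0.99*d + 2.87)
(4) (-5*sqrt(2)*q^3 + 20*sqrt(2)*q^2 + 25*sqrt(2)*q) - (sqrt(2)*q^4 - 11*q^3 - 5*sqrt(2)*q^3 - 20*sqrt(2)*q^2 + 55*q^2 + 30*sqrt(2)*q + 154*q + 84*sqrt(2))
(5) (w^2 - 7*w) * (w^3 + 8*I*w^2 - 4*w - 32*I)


(1) = k^5 - 5*k^4 - sqrt(2)*k^4 - 62*k^3 + 5*sqrt(2)*k^3 + 2*sqrt(2)*k^2 + 324*k^2 - 24*sqrt(2)*k + 120*k - 1440
(2) = -r^5 + 2*r^4 + 40*r^3 + 64*r^2
(3) = -4.18*d^2 - 1.33*d + 2.07
(4) = -sqrt(2)*q^4 + 11*q^3 - 55*q^2 + 40*sqrt(2)*q^2 - 154*q - 5*sqrt(2)*q - 84*sqrt(2)
(5) = w^5 - 7*w^4 + 8*I*w^4 - 4*w^3 - 56*I*w^3 + 28*w^2 - 32*I*w^2 + 224*I*w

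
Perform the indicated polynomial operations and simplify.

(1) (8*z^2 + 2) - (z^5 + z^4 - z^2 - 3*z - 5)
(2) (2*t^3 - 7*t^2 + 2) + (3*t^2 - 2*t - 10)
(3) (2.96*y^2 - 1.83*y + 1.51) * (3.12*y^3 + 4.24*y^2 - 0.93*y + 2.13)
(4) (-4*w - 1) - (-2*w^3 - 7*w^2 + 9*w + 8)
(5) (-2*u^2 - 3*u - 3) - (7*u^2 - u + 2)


(1) = -z^5 - z^4 + 9*z^2 + 3*z + 7
(2) = 2*t^3 - 4*t^2 - 2*t - 8
(3) = 9.2352*y^5 + 6.8408*y^4 - 5.8008*y^3 + 14.4091*y^2 - 5.3022*y + 3.2163
(4) = 2*w^3 + 7*w^2 - 13*w - 9
(5) = -9*u^2 - 2*u - 5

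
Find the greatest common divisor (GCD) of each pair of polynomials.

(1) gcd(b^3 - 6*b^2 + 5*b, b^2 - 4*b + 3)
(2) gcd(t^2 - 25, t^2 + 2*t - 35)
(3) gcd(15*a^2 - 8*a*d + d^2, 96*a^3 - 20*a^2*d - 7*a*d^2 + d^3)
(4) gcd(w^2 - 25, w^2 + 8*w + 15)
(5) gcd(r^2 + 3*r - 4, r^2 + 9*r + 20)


(1) = b - 1
(2) = gcd((t - 5)*(t + 5), (t - 5)*(t + 7)) = t - 5
(3) = gcd((-5*a + d)*(-3*a + d), (-8*a + d)*(-3*a + d)*(4*a + d)) = 3*a - d
(4) = gcd((w - 5)*(w + 5), (w + 3)*(w + 5)) = w + 5
(5) = gcd((r - 1)*(r + 4), (r + 4)*(r + 5)) = r + 4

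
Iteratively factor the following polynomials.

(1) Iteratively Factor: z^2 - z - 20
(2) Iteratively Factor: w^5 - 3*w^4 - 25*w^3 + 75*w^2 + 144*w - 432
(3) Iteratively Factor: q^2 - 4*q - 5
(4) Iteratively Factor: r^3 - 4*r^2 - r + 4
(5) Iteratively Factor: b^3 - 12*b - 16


(1) = (z + 4)*(z - 5)
(2) = (w - 3)*(w^4 - 25*w^2 + 144) = (w - 4)*(w - 3)*(w^3 + 4*w^2 - 9*w - 36) = (w - 4)*(w - 3)*(w + 4)*(w^2 - 9) = (w - 4)*(w - 3)*(w + 3)*(w + 4)*(w - 3)
(3) = (q - 5)*(q + 1)
(4) = (r - 4)*(r^2 - 1) = (r - 4)*(r - 1)*(r + 1)
(5) = (b + 2)*(b^2 - 2*b - 8) = (b - 4)*(b + 2)*(b + 2)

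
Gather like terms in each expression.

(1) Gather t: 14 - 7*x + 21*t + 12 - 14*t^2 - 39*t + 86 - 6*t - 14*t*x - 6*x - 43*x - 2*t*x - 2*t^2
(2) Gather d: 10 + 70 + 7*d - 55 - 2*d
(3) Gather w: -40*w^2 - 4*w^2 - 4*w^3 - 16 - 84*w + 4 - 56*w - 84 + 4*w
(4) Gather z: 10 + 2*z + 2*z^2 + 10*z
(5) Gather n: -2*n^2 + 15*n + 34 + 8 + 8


(1) = -16*t^2 + t*(-16*x - 24) - 56*x + 112
(2) = 5*d + 25
(3) = -4*w^3 - 44*w^2 - 136*w - 96
(4) = 2*z^2 + 12*z + 10
(5) = -2*n^2 + 15*n + 50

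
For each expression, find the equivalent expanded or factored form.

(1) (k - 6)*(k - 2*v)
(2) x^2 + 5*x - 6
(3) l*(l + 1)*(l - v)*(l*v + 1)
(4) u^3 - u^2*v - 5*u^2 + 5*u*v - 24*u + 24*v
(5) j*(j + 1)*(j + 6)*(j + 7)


(1) = k^2 - 2*k*v - 6*k + 12*v
(2) = (x - 1)*(x + 6)
(3) = l^4*v - l^3*v^2 + l^3*v + l^3 - l^2*v^2 - l^2*v + l^2 - l*v
(4) = (u - 8)*(u + 3)*(u - v)
(5) = j^4 + 14*j^3 + 55*j^2 + 42*j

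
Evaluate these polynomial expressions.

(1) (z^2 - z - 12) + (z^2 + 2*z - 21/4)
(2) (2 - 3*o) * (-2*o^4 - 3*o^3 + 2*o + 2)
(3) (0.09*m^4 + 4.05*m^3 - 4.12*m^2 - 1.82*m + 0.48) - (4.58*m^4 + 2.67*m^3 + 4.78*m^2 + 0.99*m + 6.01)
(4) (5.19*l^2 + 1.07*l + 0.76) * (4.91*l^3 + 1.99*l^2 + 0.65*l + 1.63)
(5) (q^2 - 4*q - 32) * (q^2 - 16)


(1) = 2*z^2 + z - 69/4
(2) = 6*o^5 + 5*o^4 - 6*o^3 - 6*o^2 - 2*o + 4
(3) = -4.49*m^4 + 1.38*m^3 - 8.9*m^2 - 2.81*m - 5.53
(4) = 25.4829*l^5 + 15.5818*l^4 + 9.2344*l^3 + 10.6676*l^2 + 2.2381*l + 1.2388
(5) = q^4 - 4*q^3 - 48*q^2 + 64*q + 512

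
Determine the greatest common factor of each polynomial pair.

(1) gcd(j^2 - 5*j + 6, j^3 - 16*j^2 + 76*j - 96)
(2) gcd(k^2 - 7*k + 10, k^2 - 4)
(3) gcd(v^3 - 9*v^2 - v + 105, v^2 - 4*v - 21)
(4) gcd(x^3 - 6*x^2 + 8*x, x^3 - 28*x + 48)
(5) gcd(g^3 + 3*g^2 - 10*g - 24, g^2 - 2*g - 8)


(1) = j - 2
(2) = k - 2
(3) = gcd((v - 7)*(v - 5)*(v + 3), (v - 7)*(v + 3)) = v^2 - 4*v - 21
(4) = gcd(x*(x - 4)*(x - 2), (x - 4)*(x - 2)*(x + 6)) = x^2 - 6*x + 8
(5) = g + 2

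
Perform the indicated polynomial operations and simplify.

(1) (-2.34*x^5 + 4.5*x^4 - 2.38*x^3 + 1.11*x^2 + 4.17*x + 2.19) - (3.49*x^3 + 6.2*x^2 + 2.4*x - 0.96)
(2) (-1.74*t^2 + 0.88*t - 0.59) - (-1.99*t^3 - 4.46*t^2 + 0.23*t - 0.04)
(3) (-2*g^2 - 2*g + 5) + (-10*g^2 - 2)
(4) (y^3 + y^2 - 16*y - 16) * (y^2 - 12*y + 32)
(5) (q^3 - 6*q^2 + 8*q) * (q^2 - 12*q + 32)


(1) = -2.34*x^5 + 4.5*x^4 - 5.87*x^3 - 5.09*x^2 + 1.77*x + 3.15
(2) = 1.99*t^3 + 2.72*t^2 + 0.65*t - 0.55
(3) = -12*g^2 - 2*g + 3
(4) = y^5 - 11*y^4 + 4*y^3 + 208*y^2 - 320*y - 512
(5) = q^5 - 18*q^4 + 112*q^3 - 288*q^2 + 256*q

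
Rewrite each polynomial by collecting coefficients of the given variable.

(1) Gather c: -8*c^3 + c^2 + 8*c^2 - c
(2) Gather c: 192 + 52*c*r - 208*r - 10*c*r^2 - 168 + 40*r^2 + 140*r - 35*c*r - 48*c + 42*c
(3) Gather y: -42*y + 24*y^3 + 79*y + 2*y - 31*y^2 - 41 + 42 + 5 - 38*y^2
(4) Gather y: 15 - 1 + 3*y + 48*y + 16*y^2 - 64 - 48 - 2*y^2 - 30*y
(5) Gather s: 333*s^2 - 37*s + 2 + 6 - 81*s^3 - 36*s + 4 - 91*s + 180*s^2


(1) = -8*c^3 + 9*c^2 - c
(2) = c*(-10*r^2 + 17*r - 6) + 40*r^2 - 68*r + 24
(3) = 24*y^3 - 69*y^2 + 39*y + 6
(4) = 14*y^2 + 21*y - 98
(5) = -81*s^3 + 513*s^2 - 164*s + 12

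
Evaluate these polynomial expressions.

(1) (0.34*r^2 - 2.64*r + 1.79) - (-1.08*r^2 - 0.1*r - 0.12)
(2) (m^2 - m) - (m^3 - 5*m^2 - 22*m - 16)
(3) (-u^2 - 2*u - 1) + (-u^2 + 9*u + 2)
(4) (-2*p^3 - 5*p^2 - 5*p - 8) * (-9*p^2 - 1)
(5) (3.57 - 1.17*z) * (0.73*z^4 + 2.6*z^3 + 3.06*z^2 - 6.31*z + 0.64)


(1) = 1.42*r^2 - 2.54*r + 1.91
(2) = -m^3 + 6*m^2 + 21*m + 16
(3) = -2*u^2 + 7*u + 1
(4) = 18*p^5 + 45*p^4 + 47*p^3 + 77*p^2 + 5*p + 8
(5) = -0.8541*z^5 - 0.4359*z^4 + 5.7018*z^3 + 18.3069*z^2 - 23.2755*z + 2.2848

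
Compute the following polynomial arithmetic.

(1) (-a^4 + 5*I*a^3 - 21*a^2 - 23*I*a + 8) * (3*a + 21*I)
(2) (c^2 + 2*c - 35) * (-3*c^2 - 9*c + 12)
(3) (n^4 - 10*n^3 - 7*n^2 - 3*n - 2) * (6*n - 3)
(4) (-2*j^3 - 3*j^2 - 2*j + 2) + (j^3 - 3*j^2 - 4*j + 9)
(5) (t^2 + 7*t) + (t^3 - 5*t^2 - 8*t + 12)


(1) = -3*a^5 - 6*I*a^4 - 168*a^3 - 510*I*a^2 + 507*a + 168*I
(2) = -3*c^4 - 15*c^3 + 99*c^2 + 339*c - 420
(3) = 6*n^5 - 63*n^4 - 12*n^3 + 3*n^2 - 3*n + 6
(4) = -j^3 - 6*j^2 - 6*j + 11
(5) = t^3 - 4*t^2 - t + 12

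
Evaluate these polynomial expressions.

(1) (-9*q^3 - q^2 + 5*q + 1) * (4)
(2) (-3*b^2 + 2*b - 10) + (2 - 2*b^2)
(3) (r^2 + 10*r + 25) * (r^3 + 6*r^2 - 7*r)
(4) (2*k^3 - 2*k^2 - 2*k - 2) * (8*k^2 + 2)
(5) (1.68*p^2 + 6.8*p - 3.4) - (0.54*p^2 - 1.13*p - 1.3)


(1) = -36*q^3 - 4*q^2 + 20*q + 4
(2) = -5*b^2 + 2*b - 8
(3) = r^5 + 16*r^4 + 78*r^3 + 80*r^2 - 175*r
(4) = 16*k^5 - 16*k^4 - 12*k^3 - 20*k^2 - 4*k - 4
(5) = 1.14*p^2 + 7.93*p - 2.1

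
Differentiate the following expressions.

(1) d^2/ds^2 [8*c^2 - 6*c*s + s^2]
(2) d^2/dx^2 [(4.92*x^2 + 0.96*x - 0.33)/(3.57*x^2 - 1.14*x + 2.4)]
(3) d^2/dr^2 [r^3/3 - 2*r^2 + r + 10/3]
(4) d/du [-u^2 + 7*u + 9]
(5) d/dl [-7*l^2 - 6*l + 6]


(1) = 2
(2) = (64.51704*x^3 - 278.162262*x^2 - 41.293476*x + 66.728664)/(45.499293*x^6 - 43.587558*x^5 + 105.681996*x^4 - 60.086664*x^3 + 71.04672*x^2 - 19.6992*x + 13.824)
(3) = 2*r - 4
(4) = 7 - 2*u
(5) = -14*l - 6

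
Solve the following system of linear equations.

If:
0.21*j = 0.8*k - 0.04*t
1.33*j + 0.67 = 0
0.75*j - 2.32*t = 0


Then:
j = -0.50
k = -0.14
t = -0.16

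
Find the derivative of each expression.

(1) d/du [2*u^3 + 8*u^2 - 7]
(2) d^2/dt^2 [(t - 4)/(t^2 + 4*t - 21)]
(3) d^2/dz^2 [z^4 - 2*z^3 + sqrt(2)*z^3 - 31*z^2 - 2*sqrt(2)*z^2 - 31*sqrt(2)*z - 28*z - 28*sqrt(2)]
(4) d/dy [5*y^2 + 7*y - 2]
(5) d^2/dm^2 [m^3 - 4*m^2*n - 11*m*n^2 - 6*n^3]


(1) = 2*u*(3*u + 8)
(2) = 2*(-3*t*(t^2 + 4*t - 21) + 4*(t - 4)*(t + 2)^2)/(t^2 + 4*t - 21)^3
(3) = 12*z^2 - 12*z + 6*sqrt(2)*z - 62 - 4*sqrt(2)
(4) = 10*y + 7
(5) = 6*m - 8*n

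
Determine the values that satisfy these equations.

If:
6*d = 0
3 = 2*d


Then:
No Solution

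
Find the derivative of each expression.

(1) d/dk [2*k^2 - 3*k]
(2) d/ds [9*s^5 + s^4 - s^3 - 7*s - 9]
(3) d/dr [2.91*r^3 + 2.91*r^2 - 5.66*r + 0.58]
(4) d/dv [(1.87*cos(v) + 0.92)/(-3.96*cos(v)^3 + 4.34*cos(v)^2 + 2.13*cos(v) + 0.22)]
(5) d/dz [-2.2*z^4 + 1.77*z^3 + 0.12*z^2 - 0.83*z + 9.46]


(1) = 4*k - 3
(2) = 45*s^4 + 4*s^3 - 3*s^2 - 7
(3) = 8.73*r^2 + 5.82*r - 5.66
(4) = (-14.8104*cos(v)^3 - 2.8138*cos(v)^2 + 7.9856*cos(v) + 1.5482)*sin(v)/(15.6816*cos(v)^6 - 34.3728*cos(v)^5 + 1.966*cos(v)^4 + 16.746*cos(v)^3 + 6.4465*cos(v)^2 + 0.9372*cos(v) + 0.0484)
(5) = -8.8*z^3 + 5.31*z^2 + 0.24*z - 0.83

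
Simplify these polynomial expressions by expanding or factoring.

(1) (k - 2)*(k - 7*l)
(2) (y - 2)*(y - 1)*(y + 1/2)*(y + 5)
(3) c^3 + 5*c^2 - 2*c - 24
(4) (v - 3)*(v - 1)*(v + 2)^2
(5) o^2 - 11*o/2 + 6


(1) = k^2 - 7*k*l - 2*k + 14*l
(2) = y^4 + 5*y^3/2 - 12*y^2 + 7*y/2 + 5
(3) = (c - 2)*(c + 3)*(c + 4)
(4) = v^4 - 9*v^2 - 4*v + 12
(5) = (o - 4)*(o - 3/2)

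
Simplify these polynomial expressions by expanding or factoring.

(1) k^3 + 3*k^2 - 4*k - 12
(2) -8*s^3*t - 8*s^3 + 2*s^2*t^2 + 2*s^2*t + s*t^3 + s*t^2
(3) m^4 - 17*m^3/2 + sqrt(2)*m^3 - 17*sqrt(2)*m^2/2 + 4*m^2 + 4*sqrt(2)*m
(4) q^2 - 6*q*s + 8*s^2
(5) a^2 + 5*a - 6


(1) = (k - 2)*(k + 2)*(k + 3)
(2) = (-2*s + t)*(4*s + t)*(s*t + s)
(3) = m*(m - 8)*(m - 1/2)*(m + sqrt(2))
(4) = (q - 4*s)*(q - 2*s)
(5) = (a - 1)*(a + 6)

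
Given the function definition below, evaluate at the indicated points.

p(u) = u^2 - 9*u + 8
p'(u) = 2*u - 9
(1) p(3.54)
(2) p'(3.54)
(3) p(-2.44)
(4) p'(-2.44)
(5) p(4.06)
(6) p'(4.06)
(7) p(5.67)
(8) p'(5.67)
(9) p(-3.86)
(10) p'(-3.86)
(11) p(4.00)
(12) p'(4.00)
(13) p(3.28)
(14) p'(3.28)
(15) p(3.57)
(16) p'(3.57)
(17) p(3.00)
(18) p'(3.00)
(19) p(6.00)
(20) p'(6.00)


(1) = -11.33
(2) = -1.92
(3) = 35.91
(4) = -13.88
(5) = -12.06
(6) = -0.88
(7) = -10.88
(8) = 2.34
(9) = 57.64
(10) = -16.72
(11) = -12.00
(12) = -1.00
(13) = -10.76
(14) = -2.44
(15) = -11.39
(16) = -1.86
(17) = -10.00
(18) = -3.00
(19) = -10.00
(20) = 3.00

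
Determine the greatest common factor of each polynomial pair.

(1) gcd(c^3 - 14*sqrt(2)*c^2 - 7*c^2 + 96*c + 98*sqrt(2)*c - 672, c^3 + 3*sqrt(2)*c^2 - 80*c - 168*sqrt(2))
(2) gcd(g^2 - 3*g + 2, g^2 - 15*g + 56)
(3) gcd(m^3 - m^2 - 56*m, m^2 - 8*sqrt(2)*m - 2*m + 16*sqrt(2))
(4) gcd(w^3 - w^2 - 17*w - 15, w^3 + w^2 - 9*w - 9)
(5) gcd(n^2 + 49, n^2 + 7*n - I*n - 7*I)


(1) = c - 6*sqrt(2)
(2) = 1
(3) = 1
(4) = gcd((w - 5)*(w + 1)*(w + 3), (w - 3)*(w + 1)*(w + 3)) = w^2 + 4*w + 3
(5) = 1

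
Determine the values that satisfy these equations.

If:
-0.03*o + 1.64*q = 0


Then:
o = 54.6666666666667*q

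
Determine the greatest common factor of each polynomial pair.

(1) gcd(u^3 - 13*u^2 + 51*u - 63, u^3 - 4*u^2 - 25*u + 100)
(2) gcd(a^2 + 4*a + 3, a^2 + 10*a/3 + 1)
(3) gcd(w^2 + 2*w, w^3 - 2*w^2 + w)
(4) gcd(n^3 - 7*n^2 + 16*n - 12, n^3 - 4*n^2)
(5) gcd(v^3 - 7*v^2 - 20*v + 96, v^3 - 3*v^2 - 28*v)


(1) = gcd((u - 7)*(u - 3)^2, (u - 5)*(u - 4)*(u + 5)) = 1
(2) = a + 3
(3) = gcd(w*(w + 2), w*(w - 1)^2) = w
(4) = 1
(5) = gcd((v - 8)*(v - 3)*(v + 4), v*(v - 7)*(v + 4)) = v + 4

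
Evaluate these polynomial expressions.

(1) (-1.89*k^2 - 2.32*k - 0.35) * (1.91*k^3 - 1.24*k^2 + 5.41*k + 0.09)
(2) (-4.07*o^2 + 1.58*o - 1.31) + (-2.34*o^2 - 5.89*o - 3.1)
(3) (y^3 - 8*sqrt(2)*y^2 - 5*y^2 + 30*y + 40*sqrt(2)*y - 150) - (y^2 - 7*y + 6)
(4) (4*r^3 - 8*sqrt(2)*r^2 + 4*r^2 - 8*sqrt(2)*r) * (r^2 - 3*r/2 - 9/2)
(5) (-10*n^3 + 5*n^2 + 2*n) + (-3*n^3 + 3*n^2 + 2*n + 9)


(1) = -3.6099*k^5 - 2.0876*k^4 - 8.0166*k^3 - 12.2873*k^2 - 2.1023*k - 0.0315
(2) = -6.41*o^2 - 4.31*o - 4.41
(3) = y^3 - 8*sqrt(2)*y^2 - 6*y^2 + 37*y + 40*sqrt(2)*y - 156
(4) = 4*r^5 - 8*sqrt(2)*r^4 - 2*r^4 - 24*r^3 + 4*sqrt(2)*r^3 - 18*r^2 + 48*sqrt(2)*r^2 + 36*sqrt(2)*r
(5) = -13*n^3 + 8*n^2 + 4*n + 9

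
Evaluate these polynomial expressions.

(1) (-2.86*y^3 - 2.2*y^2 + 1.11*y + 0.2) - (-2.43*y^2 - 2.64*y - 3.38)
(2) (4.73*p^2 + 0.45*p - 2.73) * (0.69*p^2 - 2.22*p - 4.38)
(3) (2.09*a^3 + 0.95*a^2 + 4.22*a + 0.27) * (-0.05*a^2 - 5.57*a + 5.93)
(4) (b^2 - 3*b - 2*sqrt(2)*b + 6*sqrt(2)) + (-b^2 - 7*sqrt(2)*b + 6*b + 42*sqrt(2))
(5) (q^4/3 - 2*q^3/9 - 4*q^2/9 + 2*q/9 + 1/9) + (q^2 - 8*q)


(1) = -2.86*y^3 + 0.23*y^2 + 3.75*y + 3.58
(2) = 3.2637*p^4 - 10.1901*p^3 - 23.6001*p^2 + 4.0896*p + 11.9574
(3) = -0.1045*a^5 - 11.6888*a^4 + 6.8912*a^3 - 17.8854*a^2 + 23.5207*a + 1.6011
(4) = -9*sqrt(2)*b + 3*b + 48*sqrt(2)
(5) = q^4/3 - 2*q^3/9 + 5*q^2/9 - 70*q/9 + 1/9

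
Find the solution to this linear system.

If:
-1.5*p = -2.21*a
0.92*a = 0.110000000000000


Then:
a = 0.12
p = 0.18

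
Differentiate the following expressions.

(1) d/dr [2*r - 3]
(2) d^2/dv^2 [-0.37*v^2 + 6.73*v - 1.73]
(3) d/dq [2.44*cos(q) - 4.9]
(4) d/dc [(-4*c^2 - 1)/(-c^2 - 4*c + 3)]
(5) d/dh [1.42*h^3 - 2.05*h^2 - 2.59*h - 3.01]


(1) = 2
(2) = -0.740000000000000
(3) = -2.44*sin(q)
(4) = 2*(8*c^2 - 13*c - 2)/(c^4 + 8*c^3 + 10*c^2 - 24*c + 9)
(5) = 4.26*h^2 - 4.1*h - 2.59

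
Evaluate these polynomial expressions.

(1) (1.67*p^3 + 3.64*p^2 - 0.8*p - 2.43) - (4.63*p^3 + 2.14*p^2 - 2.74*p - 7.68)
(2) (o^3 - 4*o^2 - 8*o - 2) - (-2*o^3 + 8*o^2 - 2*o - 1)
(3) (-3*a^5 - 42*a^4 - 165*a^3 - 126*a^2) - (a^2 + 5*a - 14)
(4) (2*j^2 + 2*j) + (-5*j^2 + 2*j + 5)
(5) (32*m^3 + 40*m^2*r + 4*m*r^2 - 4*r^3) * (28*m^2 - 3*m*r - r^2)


(1) = -2.96*p^3 + 1.5*p^2 + 1.94*p + 5.25
(2) = 3*o^3 - 12*o^2 - 6*o - 1
(3) = -3*a^5 - 42*a^4 - 165*a^3 - 127*a^2 - 5*a + 14
(4) = -3*j^2 + 4*j + 5
(5) = 896*m^5 + 1024*m^4*r - 40*m^3*r^2 - 164*m^2*r^3 + 8*m*r^4 + 4*r^5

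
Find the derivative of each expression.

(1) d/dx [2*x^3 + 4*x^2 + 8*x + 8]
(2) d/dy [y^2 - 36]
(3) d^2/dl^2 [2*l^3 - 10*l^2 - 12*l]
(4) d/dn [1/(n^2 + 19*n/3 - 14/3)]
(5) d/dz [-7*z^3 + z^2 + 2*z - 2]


(1) = 6*x^2 + 8*x + 8
(2) = 2*y
(3) = 12*l - 20
(4) = 3*(-6*n - 19)/(3*n^2 + 19*n - 14)^2
(5) = -21*z^2 + 2*z + 2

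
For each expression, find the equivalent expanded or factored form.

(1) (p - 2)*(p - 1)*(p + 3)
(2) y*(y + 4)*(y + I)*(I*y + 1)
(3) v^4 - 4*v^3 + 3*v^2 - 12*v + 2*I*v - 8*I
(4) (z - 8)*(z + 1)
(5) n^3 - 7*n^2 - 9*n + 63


(1) = p^3 - 7*p + 6
(2) = I*y^4 + 4*I*y^3 + I*y^2 + 4*I*y
(3) = (v - 4)*(v - 2*I)*(v + I)^2
(4) = z^2 - 7*z - 8
(5) = (n - 7)*(n - 3)*(n + 3)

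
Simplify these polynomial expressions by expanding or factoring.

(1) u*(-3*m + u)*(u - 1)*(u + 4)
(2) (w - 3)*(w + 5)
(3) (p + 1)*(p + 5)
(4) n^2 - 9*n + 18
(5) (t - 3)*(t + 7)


(1) = -3*m*u^3 - 9*m*u^2 + 12*m*u + u^4 + 3*u^3 - 4*u^2
(2) = w^2 + 2*w - 15
(3) = p^2 + 6*p + 5
(4) = (n - 6)*(n - 3)
(5) = t^2 + 4*t - 21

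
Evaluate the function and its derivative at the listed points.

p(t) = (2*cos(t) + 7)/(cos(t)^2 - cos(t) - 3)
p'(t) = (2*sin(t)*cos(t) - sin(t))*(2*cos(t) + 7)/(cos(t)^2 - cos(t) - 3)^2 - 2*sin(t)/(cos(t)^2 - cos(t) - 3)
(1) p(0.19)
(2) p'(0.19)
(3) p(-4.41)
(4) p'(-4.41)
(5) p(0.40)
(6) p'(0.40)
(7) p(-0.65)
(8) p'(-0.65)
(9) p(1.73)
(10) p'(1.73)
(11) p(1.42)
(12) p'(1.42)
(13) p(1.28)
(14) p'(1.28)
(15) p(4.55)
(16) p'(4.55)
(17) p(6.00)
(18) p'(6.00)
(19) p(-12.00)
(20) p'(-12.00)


(1) = -2.97
(2) = 0.30
(3) = -2.45
(4) = -0.70
(5) = -2.88
(6) = 0.56
(7) = -2.72
(8) = -0.69
(9) = -2.37
(10) = -0.39
(11) = -2.33
(12) = 0.12
(13) = -2.36
(14) = 0.30
(15) = -2.37
(16) = 0.40
(17) = -2.94
(18) = -0.43
(19) = -2.77
(20) = 0.67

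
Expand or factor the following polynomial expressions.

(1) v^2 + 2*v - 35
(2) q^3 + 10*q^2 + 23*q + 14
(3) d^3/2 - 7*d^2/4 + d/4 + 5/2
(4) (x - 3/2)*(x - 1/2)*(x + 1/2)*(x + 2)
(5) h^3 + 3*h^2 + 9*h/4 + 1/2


(1) = (v - 5)*(v + 7)
(2) = (q + 1)*(q + 2)*(q + 7)
(3) = (d/2 + 1/2)*(d - 5/2)*(d - 2)
(4) = x^4 + x^3/2 - 13*x^2/4 - x/8 + 3/4
(5) = (h + 1/2)^2*(h + 2)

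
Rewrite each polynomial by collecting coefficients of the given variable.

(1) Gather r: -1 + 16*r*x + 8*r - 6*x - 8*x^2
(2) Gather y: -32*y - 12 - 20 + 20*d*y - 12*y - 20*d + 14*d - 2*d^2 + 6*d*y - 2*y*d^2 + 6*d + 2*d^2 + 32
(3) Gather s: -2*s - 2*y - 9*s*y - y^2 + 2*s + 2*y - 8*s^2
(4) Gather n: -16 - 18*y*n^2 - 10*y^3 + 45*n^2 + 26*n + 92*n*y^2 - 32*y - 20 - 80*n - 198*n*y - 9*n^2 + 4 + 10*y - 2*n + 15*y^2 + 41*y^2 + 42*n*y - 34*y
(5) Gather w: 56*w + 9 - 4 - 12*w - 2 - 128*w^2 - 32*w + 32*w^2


(1) = r*(16*x + 8) - 8*x^2 - 6*x - 1
(2) = y*(-2*d^2 + 26*d - 44)
(3) = -8*s^2 - 9*s*y - y^2
(4) = n^2*(36 - 18*y) + n*(92*y^2 - 156*y - 56) - 10*y^3 + 56*y^2 - 56*y - 32
(5) = -96*w^2 + 12*w + 3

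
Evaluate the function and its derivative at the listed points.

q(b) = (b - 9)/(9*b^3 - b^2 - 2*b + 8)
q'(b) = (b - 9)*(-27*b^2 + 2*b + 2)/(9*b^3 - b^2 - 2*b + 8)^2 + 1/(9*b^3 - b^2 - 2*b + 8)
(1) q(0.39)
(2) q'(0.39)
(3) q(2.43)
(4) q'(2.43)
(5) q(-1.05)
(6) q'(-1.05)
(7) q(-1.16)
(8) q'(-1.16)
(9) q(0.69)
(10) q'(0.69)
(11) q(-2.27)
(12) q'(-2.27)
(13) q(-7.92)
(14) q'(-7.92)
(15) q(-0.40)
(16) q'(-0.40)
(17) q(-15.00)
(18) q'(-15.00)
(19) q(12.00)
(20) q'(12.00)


(1) = -1.13
(2) = 0.33
(3) = -0.05
(4) = 0.07
(5) = 7.07
(6) = 147.92
(7) = 2.00
(8) = 14.27
(9) = -0.91
(10) = 1.06
(11) = 0.12
(12) = 0.16
(13) = 0.00
(14) = 0.00
(15) = -1.17
(16) = 0.58
(17) = 0.00
(18) = 0.00
(19) = 0.00
(20) = 0.00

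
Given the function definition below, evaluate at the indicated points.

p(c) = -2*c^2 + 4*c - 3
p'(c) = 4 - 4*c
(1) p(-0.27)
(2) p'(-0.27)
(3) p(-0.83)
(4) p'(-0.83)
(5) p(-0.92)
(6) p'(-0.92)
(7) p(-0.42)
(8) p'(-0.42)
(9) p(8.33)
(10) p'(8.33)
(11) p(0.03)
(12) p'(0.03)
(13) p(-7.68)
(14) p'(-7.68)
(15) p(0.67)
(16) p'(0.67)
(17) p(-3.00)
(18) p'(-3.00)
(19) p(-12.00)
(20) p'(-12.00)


(1) = -4.23
(2) = 5.08
(3) = -7.70
(4) = 7.32
(5) = -8.37
(6) = 7.68
(7) = -5.03
(8) = 5.68
(9) = -108.46
(10) = -29.32
(11) = -2.88
(12) = 3.88
(13) = -151.68
(14) = 34.72
(15) = -1.22
(16) = 1.32
(17) = -33.00
(18) = 16.00
(19) = -339.00
(20) = 52.00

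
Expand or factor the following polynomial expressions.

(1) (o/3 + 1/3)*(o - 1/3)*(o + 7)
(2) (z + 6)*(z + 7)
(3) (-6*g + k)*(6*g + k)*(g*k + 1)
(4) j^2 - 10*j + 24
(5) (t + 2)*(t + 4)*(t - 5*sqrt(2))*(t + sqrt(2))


(1) = o^3/3 + 23*o^2/9 + 13*o/9 - 7/9
(2) = z^2 + 13*z + 42
(3) = -36*g^3*k - 36*g^2 + g*k^3 + k^2
(4) = (j - 6)*(j - 4)
(5) = t^4 - 4*sqrt(2)*t^3 + 6*t^3 - 24*sqrt(2)*t^2 - 2*t^2 - 60*t - 32*sqrt(2)*t - 80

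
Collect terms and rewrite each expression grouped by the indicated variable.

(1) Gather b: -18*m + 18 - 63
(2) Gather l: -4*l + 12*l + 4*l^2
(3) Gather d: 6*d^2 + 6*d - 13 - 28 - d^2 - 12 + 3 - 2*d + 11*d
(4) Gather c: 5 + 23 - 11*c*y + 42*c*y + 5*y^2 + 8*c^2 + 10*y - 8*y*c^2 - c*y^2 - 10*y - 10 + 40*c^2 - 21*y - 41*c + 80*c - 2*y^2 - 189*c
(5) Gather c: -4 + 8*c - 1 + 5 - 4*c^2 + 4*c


(1) = -18*m - 45
(2) = 4*l^2 + 8*l
(3) = 5*d^2 + 15*d - 50
(4) = c^2*(48 - 8*y) + c*(-y^2 + 31*y - 150) + 3*y^2 - 21*y + 18
(5) = -4*c^2 + 12*c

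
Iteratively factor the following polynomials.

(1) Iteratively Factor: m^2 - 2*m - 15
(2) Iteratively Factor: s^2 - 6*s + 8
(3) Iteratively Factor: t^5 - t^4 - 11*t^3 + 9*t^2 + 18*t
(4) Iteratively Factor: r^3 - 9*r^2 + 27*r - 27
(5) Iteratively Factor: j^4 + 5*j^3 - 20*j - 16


(1) = (m + 3)*(m - 5)
(2) = (s - 4)*(s - 2)
(3) = (t - 3)*(t^4 + 2*t^3 - 5*t^2 - 6*t) = (t - 3)*(t + 1)*(t^3 + t^2 - 6*t) = (t - 3)*(t + 1)*(t + 3)*(t^2 - 2*t) = t*(t - 3)*(t + 1)*(t + 3)*(t - 2)
(4) = (r - 3)*(r^2 - 6*r + 9) = (r - 3)^2*(r - 3)
(5) = (j + 4)*(j^3 + j^2 - 4*j - 4) = (j - 2)*(j + 4)*(j^2 + 3*j + 2) = (j - 2)*(j + 2)*(j + 4)*(j + 1)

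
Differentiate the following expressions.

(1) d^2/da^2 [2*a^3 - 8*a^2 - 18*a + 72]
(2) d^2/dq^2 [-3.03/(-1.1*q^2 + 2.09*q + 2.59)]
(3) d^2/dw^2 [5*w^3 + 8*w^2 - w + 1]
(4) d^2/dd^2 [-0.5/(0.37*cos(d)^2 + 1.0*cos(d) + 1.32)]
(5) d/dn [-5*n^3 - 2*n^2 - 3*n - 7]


(1) = 12*a - 16
(2) = (7.3326*q^2 - 13.93194*q - 3.03*(2.2*q - 2.09)*(4.4*q - 4.18) - 17.26494)/(-1.1*q^2 + 2.09*q + 2.59)^3
(3) = 30*w + 16
(4) = (0.2738*(1 - cos(d)^2)^2 + 0.555*cos(d)^3 - 0.3399*cos(d)^2 - 1.77*cos(d) - 0.7854)/(0.37*cos(d)^2 + 1.0*cos(d) + 1.32)^3
(5) = -15*n^2 - 4*n - 3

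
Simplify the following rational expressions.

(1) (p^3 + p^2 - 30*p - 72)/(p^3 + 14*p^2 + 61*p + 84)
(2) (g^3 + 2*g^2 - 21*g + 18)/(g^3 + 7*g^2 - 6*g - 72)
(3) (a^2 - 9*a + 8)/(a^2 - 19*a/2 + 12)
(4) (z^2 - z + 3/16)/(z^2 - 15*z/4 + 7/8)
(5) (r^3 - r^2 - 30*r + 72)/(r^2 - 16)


(1) = (p - 6)/(p + 7)
(2) = (g - 1)/(g + 4)
(3) = (2*a - 2)/(2*a - 3)
(4) = (4*z - 3)/(4*z - 14)
(5) = (r^2 + 3*r - 18)/(r + 4)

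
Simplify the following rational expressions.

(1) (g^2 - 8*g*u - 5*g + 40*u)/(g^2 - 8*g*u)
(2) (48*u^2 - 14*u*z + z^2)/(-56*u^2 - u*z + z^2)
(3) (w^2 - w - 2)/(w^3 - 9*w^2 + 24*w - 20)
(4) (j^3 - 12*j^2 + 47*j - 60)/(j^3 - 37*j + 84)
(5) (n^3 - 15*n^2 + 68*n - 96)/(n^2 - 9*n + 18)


(1) = (g - 5)/g
(2) = (-6*u + z)/(7*u + z)
(3) = (w + 1)/(w^2 - 7*w + 10)
(4) = (j - 5)/(j + 7)
(5) = (n^2 - 12*n + 32)/(n - 6)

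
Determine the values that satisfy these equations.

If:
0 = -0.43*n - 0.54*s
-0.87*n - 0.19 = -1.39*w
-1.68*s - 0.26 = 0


Then:
n = 0.19
s = -0.15
w = 0.26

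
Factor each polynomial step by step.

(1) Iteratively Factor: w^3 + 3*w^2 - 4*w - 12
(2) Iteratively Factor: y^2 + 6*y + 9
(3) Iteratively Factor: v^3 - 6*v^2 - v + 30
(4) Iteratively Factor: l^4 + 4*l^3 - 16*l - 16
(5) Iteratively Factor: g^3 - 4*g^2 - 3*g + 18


(1) = (w - 2)*(w^2 + 5*w + 6) = (w - 2)*(w + 2)*(w + 3)
(2) = (y + 3)*(y + 3)
(3) = (v - 3)*(v^2 - 3*v - 10) = (v - 3)*(v + 2)*(v - 5)
(4) = (l - 2)*(l^3 + 6*l^2 + 12*l + 8) = (l - 2)*(l + 2)*(l^2 + 4*l + 4) = (l - 2)*(l + 2)^2*(l + 2)
(5) = (g - 3)*(g^2 - g - 6) = (g - 3)*(g + 2)*(g - 3)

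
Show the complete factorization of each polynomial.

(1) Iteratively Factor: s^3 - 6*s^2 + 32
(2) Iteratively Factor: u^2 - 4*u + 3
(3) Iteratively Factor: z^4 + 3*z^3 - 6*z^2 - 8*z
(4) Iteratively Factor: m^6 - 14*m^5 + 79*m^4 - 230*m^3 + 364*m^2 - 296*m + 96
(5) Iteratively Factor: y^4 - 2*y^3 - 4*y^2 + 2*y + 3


(1) = (s + 2)*(s^2 - 8*s + 16) = (s - 4)*(s + 2)*(s - 4)
(2) = (u - 1)*(u - 3)
(3) = (z + 1)*(z^3 + 2*z^2 - 8*z) = (z - 2)*(z + 1)*(z^2 + 4*z) = z*(z - 2)*(z + 1)*(z + 4)
(4) = (m - 2)*(m^5 - 12*m^4 + 55*m^3 - 120*m^2 + 124*m - 48) = (m - 2)*(m - 1)*(m^4 - 11*m^3 + 44*m^2 - 76*m + 48) = (m - 4)*(m - 2)*(m - 1)*(m^3 - 7*m^2 + 16*m - 12) = (m - 4)*(m - 2)^2*(m - 1)*(m^2 - 5*m + 6) = (m - 4)*(m - 3)*(m - 2)^2*(m - 1)*(m - 2)
(5) = (y - 1)*(y^3 - y^2 - 5*y - 3) = (y - 1)*(y + 1)*(y^2 - 2*y - 3) = (y - 3)*(y - 1)*(y + 1)*(y + 1)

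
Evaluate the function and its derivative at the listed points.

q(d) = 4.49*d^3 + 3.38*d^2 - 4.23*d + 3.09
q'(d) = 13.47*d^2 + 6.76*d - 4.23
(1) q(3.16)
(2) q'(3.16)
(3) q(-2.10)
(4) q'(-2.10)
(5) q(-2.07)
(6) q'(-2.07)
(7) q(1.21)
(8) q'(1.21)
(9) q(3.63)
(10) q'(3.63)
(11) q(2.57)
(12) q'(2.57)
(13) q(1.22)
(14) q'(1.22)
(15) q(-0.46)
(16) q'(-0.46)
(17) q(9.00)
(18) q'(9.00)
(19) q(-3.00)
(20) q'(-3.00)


(1) = 165.15
(2) = 151.64
(3) = -14.70
(4) = 40.98
(5) = -13.50
(6) = 39.49
(7) = 10.87
(8) = 23.67
(9) = 247.04
(10) = 197.80
(11) = 90.76
(12) = 102.11
(13) = 11.11
(14) = 24.07
(15) = 5.31
(16) = -4.49
(17) = 3512.01
(18) = 1147.68
(19) = -75.03
(20) = 96.72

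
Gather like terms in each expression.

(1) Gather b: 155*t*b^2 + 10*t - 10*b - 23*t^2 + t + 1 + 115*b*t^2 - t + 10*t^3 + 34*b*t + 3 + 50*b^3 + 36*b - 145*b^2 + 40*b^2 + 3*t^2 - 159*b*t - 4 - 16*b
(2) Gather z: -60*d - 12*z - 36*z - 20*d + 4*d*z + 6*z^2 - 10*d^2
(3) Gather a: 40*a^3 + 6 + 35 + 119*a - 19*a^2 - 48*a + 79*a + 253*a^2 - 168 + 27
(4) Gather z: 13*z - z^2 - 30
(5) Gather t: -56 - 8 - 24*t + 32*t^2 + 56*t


(1) = 50*b^3 + b^2*(155*t - 105) + b*(115*t^2 - 125*t + 10) + 10*t^3 - 20*t^2 + 10*t
(2) = -10*d^2 - 80*d + 6*z^2 + z*(4*d - 48)
(3) = 40*a^3 + 234*a^2 + 150*a - 100
(4) = -z^2 + 13*z - 30
(5) = 32*t^2 + 32*t - 64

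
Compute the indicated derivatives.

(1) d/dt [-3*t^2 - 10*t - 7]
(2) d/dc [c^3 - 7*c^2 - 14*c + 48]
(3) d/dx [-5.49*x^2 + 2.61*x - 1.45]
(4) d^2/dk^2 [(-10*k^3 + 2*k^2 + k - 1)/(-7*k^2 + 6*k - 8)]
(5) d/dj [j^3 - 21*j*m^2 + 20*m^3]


(1) = -6*t - 10
(2) = 3*c^2 - 14*c - 14
(3) = 2.61 - 10.98*x
(4) = 2*(-333*k^3 - 957*k^2 + 1962*k - 196)/(343*k^6 - 882*k^5 + 1932*k^4 - 2232*k^3 + 2208*k^2 - 1152*k + 512)
(5) = 3*j^2 - 21*m^2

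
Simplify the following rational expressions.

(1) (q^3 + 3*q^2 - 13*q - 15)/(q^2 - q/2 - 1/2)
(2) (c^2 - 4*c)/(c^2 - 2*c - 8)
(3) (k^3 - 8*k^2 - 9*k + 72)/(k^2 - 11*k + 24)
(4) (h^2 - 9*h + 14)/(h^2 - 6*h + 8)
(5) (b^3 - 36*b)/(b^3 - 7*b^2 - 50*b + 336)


(1) = (2*q^3 + 6*q^2 - 26*q - 30)/(2*q^2 - q - 1)
(2) = c/(c + 2)
(3) = k + 3
(4) = (h - 7)/(h - 4)
(5) = (b^2 + 6*b)/(b^2 - b - 56)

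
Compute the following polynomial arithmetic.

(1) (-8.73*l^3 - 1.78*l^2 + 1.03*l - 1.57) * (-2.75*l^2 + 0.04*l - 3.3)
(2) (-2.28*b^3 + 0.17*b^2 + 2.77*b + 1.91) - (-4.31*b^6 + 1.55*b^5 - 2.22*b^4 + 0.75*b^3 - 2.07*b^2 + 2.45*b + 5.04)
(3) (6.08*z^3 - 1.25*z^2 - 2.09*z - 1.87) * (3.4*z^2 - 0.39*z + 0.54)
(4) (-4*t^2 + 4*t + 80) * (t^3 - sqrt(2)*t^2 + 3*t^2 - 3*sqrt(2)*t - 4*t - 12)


(1) = 24.0075*l^5 + 4.5458*l^4 + 25.9053*l^3 + 10.2327*l^2 - 3.4618*l + 5.181
(2) = 4.31*b^6 - 1.55*b^5 + 2.22*b^4 - 3.03*b^3 + 2.24*b^2 + 0.32*b - 3.13
(3) = 20.672*z^5 - 6.6212*z^4 - 3.3353*z^3 - 6.2179*z^2 - 0.3993*z - 1.0098
(4) = -4*t^5 - 8*t^4 + 4*sqrt(2)*t^4 + 8*sqrt(2)*t^3 + 108*t^3 - 92*sqrt(2)*t^2 + 272*t^2 - 368*t - 240*sqrt(2)*t - 960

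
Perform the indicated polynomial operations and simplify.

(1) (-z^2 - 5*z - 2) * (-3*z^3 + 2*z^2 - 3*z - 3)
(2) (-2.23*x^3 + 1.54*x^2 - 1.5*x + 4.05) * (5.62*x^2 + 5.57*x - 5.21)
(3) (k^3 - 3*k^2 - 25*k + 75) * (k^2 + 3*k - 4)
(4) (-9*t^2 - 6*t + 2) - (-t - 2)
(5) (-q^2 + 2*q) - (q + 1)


(1) = 3*z^5 + 13*z^4 - z^3 + 14*z^2 + 21*z + 6
(2) = -12.5326*x^5 - 3.7663*x^4 + 11.7661*x^3 + 6.3826*x^2 + 30.3735*x - 21.1005
(3) = k^5 - 38*k^3 + 12*k^2 + 325*k - 300
(4) = -9*t^2 - 5*t + 4
(5) = -q^2 + q - 1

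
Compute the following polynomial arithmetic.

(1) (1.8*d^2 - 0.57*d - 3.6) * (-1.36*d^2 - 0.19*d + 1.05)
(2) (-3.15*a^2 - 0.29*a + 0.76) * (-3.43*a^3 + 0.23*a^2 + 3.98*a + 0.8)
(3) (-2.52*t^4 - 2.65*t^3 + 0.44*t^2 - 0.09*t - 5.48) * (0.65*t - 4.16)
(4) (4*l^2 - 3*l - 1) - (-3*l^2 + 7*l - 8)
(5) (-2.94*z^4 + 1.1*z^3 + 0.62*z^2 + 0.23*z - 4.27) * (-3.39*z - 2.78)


(1) = -2.448*d^4 + 0.4332*d^3 + 6.8943*d^2 + 0.0855*d - 3.78
(2) = 10.8045*a^5 + 0.2702*a^4 - 15.2105*a^3 - 3.4994*a^2 + 2.7928*a + 0.608
(3) = -1.638*t^5 + 8.7607*t^4 + 11.31*t^3 - 1.8889*t^2 - 3.1876*t + 22.7968
(4) = 7*l^2 - 10*l + 7
(5) = 9.9666*z^5 + 4.4442*z^4 - 5.1598*z^3 - 2.5033*z^2 + 13.8359*z + 11.8706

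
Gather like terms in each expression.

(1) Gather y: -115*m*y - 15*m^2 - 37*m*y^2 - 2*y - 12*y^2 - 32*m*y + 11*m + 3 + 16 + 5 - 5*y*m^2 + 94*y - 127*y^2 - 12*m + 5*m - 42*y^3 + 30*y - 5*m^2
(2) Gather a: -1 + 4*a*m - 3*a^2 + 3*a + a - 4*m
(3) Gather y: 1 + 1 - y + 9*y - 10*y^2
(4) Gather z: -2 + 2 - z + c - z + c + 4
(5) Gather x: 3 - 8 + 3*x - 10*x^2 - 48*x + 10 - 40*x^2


(1) = -20*m^2 + 4*m - 42*y^3 + y^2*(-37*m - 139) + y*(-5*m^2 - 147*m + 122) + 24
(2) = -3*a^2 + a*(4*m + 4) - 4*m - 1
(3) = -10*y^2 + 8*y + 2
(4) = 2*c - 2*z + 4
(5) = -50*x^2 - 45*x + 5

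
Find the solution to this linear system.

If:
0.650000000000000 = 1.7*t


Then:
t = 0.38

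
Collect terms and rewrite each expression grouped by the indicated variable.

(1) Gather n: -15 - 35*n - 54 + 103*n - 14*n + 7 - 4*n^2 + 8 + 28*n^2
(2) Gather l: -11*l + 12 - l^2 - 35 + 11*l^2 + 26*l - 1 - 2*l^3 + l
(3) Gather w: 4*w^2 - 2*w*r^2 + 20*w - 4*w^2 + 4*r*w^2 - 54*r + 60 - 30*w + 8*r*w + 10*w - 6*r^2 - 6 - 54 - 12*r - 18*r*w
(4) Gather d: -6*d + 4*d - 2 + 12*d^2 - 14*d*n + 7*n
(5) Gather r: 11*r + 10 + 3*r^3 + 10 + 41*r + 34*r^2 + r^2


(1) = 24*n^2 + 54*n - 54
(2) = -2*l^3 + 10*l^2 + 16*l - 24
(3) = -6*r^2 + 4*r*w^2 - 66*r + w*(-2*r^2 - 10*r)
(4) = 12*d^2 + d*(-14*n - 2) + 7*n - 2
(5) = 3*r^3 + 35*r^2 + 52*r + 20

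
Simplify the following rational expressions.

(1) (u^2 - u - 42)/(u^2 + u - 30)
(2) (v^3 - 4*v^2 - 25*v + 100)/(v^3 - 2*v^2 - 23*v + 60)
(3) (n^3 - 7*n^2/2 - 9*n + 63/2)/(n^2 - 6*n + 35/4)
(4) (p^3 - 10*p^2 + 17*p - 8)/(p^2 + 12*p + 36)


(1) = (u - 7)/(u - 5)
(2) = (v - 5)/(v - 3)
(3) = (2*n^2 - 18)/(2*n - 5)
(4) = (p^3 - 10*p^2 + 17*p - 8)/(p^2 + 12*p + 36)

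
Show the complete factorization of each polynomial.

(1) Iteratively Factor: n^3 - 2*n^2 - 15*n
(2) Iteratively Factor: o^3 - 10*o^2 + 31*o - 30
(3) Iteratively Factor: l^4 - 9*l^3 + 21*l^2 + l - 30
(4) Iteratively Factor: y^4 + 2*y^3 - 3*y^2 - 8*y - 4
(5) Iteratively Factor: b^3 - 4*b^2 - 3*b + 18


(1) = (n + 3)*(n^2 - 5*n) = n*(n + 3)*(n - 5)
(2) = (o - 3)*(o^2 - 7*o + 10) = (o - 5)*(o - 3)*(o - 2)
(3) = (l - 5)*(l^3 - 4*l^2 + l + 6) = (l - 5)*(l + 1)*(l^2 - 5*l + 6) = (l - 5)*(l - 2)*(l + 1)*(l - 3)
(4) = (y - 2)*(y^3 + 4*y^2 + 5*y + 2) = (y - 2)*(y + 1)*(y^2 + 3*y + 2) = (y - 2)*(y + 1)*(y + 2)*(y + 1)
(5) = (b - 3)*(b^2 - b - 6) = (b - 3)*(b + 2)*(b - 3)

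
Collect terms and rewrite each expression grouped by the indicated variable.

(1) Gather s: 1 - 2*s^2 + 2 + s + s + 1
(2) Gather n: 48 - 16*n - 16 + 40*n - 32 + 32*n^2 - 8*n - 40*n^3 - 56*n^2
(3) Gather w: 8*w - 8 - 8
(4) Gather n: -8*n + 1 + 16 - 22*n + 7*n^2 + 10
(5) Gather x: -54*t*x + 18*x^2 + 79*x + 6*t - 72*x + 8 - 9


(1) = -2*s^2 + 2*s + 4
(2) = -40*n^3 - 24*n^2 + 16*n
(3) = 8*w - 16
(4) = 7*n^2 - 30*n + 27
(5) = 6*t + 18*x^2 + x*(7 - 54*t) - 1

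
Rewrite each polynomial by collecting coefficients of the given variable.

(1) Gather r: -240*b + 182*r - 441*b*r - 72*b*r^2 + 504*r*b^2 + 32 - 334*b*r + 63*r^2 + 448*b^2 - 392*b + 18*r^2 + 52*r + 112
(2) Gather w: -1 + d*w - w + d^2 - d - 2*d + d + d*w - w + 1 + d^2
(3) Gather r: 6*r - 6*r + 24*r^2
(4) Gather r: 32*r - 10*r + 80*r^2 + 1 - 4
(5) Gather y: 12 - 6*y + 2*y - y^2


(1) = 448*b^2 - 632*b + r^2*(81 - 72*b) + r*(504*b^2 - 775*b + 234) + 144
(2) = 2*d^2 - 2*d + w*(2*d - 2)
(3) = 24*r^2
(4) = 80*r^2 + 22*r - 3
(5) = -y^2 - 4*y + 12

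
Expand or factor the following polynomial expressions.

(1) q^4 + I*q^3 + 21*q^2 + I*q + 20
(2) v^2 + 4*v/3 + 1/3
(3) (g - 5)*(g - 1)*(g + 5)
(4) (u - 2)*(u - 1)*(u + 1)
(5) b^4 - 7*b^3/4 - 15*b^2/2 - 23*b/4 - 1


(1) = (q - 4*I)*(q - I)*(q + I)*(q + 5*I)
(2) = (v + 1/3)*(v + 1)
(3) = g^3 - g^2 - 25*g + 25
(4) = u^3 - 2*u^2 - u + 2
(5) = (b - 4)*(b + 1/4)*(b + 1)^2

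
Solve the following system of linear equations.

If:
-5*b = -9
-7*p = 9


Then:
b = 9/5
p = -9/7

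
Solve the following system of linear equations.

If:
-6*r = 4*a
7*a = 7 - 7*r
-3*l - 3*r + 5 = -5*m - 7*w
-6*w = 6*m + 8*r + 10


Then:
a = 3
l = 2*w/3 + 16/3
m = 1 - w
r = -2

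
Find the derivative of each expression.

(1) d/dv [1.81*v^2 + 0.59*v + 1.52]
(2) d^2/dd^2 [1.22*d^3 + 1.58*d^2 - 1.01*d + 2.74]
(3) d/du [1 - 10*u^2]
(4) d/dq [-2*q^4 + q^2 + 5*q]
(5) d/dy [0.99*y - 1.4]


(1) = 3.62*v + 0.59
(2) = 7.32*d + 3.16
(3) = -20*u
(4) = -8*q^3 + 2*q + 5
(5) = 0.990000000000000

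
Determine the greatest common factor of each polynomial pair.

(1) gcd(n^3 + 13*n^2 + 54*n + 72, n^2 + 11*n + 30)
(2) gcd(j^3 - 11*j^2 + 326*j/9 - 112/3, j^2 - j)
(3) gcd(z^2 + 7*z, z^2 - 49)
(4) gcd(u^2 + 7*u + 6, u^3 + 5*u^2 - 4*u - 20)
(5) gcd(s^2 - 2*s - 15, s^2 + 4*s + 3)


(1) = n + 6
(2) = 1
(3) = gcd(z*(z + 7), (z - 7)*(z + 7)) = z + 7
(4) = gcd((u + 1)*(u + 6), (u - 2)*(u + 2)*(u + 5)) = 1
(5) = s + 3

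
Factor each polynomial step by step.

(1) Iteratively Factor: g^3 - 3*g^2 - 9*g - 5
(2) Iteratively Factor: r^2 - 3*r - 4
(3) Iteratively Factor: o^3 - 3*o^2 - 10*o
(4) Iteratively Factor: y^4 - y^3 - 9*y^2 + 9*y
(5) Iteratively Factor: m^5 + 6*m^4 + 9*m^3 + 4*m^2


(1) = (g + 1)*(g^2 - 4*g - 5) = (g - 5)*(g + 1)*(g + 1)
(2) = (r + 1)*(r - 4)
(3) = (o - 5)*(o^2 + 2*o) = o*(o - 5)*(o + 2)
(4) = (y - 3)*(y^3 + 2*y^2 - 3*y) = (y - 3)*(y - 1)*(y^2 + 3*y) = y*(y - 3)*(y - 1)*(y + 3)
(5) = (m + 4)*(m^4 + 2*m^3 + m^2) = (m + 1)*(m + 4)*(m^3 + m^2) = (m + 1)^2*(m + 4)*(m^2) = m*(m + 1)^2*(m + 4)*(m)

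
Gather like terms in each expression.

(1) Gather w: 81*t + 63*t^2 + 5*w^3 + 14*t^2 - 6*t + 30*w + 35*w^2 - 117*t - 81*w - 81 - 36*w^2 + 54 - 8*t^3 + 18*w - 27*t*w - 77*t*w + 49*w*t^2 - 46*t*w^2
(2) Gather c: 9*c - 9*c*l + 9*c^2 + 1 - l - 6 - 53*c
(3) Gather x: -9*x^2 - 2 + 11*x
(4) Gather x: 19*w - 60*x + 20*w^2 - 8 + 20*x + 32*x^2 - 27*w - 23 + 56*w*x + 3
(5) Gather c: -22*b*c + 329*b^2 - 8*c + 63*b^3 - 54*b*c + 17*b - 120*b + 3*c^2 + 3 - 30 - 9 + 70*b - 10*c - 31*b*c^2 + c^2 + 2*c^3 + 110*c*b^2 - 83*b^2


(1) = -8*t^3 + 77*t^2 - 42*t + 5*w^3 + w^2*(-46*t - 1) + w*(49*t^2 - 104*t - 33) - 27
(2) = 9*c^2 + c*(-9*l - 44) - l - 5
(3) = -9*x^2 + 11*x - 2
(4) = 20*w^2 - 8*w + 32*x^2 + x*(56*w - 40) - 28
(5) = 63*b^3 + 246*b^2 - 33*b + 2*c^3 + c^2*(4 - 31*b) + c*(110*b^2 - 76*b - 18) - 36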